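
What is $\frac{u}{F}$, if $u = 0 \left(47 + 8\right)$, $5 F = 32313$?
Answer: $0$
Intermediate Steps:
$F = \frac{32313}{5}$ ($F = \frac{1}{5} \cdot 32313 = \frac{32313}{5} \approx 6462.6$)
$u = 0$ ($u = 0 \cdot 55 = 0$)
$\frac{u}{F} = \frac{0}{\frac{32313}{5}} = 0 \cdot \frac{5}{32313} = 0$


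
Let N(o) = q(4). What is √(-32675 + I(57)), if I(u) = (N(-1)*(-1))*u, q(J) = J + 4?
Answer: I*√33131 ≈ 182.02*I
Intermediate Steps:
q(J) = 4 + J
N(o) = 8 (N(o) = 4 + 4 = 8)
I(u) = -8*u (I(u) = (8*(-1))*u = -8*u)
√(-32675 + I(57)) = √(-32675 - 8*57) = √(-32675 - 456) = √(-33131) = I*√33131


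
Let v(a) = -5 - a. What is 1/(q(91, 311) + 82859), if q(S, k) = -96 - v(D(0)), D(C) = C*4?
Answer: 1/82768 ≈ 1.2082e-5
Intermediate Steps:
D(C) = 4*C
q(S, k) = -91 (q(S, k) = -96 - (-5 - 4*0) = -96 - (-5 - 1*0) = -96 - (-5 + 0) = -96 - 1*(-5) = -96 + 5 = -91)
1/(q(91, 311) + 82859) = 1/(-91 + 82859) = 1/82768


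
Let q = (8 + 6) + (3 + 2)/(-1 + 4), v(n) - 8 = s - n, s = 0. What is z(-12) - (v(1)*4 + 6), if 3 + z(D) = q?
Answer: -64/3 ≈ -21.333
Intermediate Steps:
v(n) = 8 - n (v(n) = 8 + (0 - n) = 8 - n)
q = 47/3 (q = 14 + 5/3 = 47/3 ≈ 15.667)
z(D) = 38/3 (z(D) = -3 + 47/3 = 38/3)
z(-12) - (v(1)*4 + 6) = 38/3 - ((8 - 1*1)*4 + 6) = 38/3 - ((8 - 1)*4 + 6) = 38/3 - (7*4 + 6) = 38/3 - (28 + 6) = 38/3 - 1*34 = 38/3 - 34 = -64/3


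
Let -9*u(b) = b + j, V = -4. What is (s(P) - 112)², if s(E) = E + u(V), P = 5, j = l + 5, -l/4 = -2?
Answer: 11664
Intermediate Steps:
l = 8 (l = -4*(-2) = 8)
j = 13 (j = 8 + 5 = 13)
u(b) = -13/9 - b/9 (u(b) = -(b + 13)/9 = -(13 + b)/9 = -13/9 - b/9)
s(E) = -1 + E (s(E) = E + (-13/9 - ⅑*(-4)) = E + (-13/9 + 4/9) = E - 1 = -1 + E)
(s(P) - 112)² = ((-1 + 5) - 112)² = (4 - 112)² = (-108)² = 11664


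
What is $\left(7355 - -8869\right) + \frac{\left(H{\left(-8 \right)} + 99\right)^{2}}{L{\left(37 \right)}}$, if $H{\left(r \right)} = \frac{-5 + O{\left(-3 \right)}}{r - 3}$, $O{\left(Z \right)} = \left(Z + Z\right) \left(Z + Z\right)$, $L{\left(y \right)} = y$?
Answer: $\frac{73754212}{4477} \approx 16474.0$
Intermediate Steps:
$O{\left(Z \right)} = 4 Z^{2}$ ($O{\left(Z \right)} = 2 Z 2 Z = 4 Z^{2}$)
$H{\left(r \right)} = \frac{31}{-3 + r}$ ($H{\left(r \right)} = \frac{-5 + 4 \left(-3\right)^{2}}{r - 3} = \frac{-5 + 4 \cdot 9}{-3 + r} = \frac{-5 + 36}{-3 + r} = \frac{31}{-3 + r}$)
$\left(7355 - -8869\right) + \frac{\left(H{\left(-8 \right)} + 99\right)^{2}}{L{\left(37 \right)}} = \left(7355 - -8869\right) + \frac{\left(\frac{31}{-3 - 8} + 99\right)^{2}}{37} = \left(7355 + 8869\right) + \left(\frac{31}{-11} + 99\right)^{2} \cdot \frac{1}{37} = 16224 + \left(31 \left(- \frac{1}{11}\right) + 99\right)^{2} \cdot \frac{1}{37} = 16224 + \left(- \frac{31}{11} + 99\right)^{2} \cdot \frac{1}{37} = 16224 + \left(\frac{1058}{11}\right)^{2} \cdot \frac{1}{37} = 16224 + \frac{1119364}{121} \cdot \frac{1}{37} = 16224 + \frac{1119364}{4477} = \frac{73754212}{4477}$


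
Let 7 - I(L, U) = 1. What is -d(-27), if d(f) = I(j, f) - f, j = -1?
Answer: -33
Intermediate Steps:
I(L, U) = 6 (I(L, U) = 7 - 1*1 = 7 - 1 = 6)
d(f) = 6 - f
-d(-27) = -(6 - 1*(-27)) = -(6 + 27) = -1*33 = -33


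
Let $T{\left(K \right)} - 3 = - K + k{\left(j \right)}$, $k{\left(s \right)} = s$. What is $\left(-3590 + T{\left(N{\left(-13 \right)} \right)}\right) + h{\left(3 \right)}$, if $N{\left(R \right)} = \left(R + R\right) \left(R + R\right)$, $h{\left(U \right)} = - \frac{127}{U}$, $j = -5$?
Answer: $- \frac{12931}{3} \approx -4310.3$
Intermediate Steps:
$N{\left(R \right)} = 4 R^{2}$ ($N{\left(R \right)} = 2 R 2 R = 4 R^{2}$)
$T{\left(K \right)} = -2 - K$ ($T{\left(K \right)} = 3 - \left(5 + K\right) = -2 - K$)
$\left(-3590 + T{\left(N{\left(-13 \right)} \right)}\right) + h{\left(3 \right)} = \left(-3590 - \left(2 + 4 \left(-13\right)^{2}\right)\right) - \frac{127}{3} = \left(-3590 - \left(2 + 4 \cdot 169\right)\right) - \frac{127}{3} = \left(-3590 - 678\right) - \frac{127}{3} = -4268 - \frac{127}{3} = - \frac{12931}{3}$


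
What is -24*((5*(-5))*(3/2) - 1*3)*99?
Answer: 96228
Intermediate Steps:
-24*((5*(-5))*(3/2) - 1*3)*99 = -24*(-75/2 - 3)*99 = -24*(-81/2)*99 = 972*99 = 96228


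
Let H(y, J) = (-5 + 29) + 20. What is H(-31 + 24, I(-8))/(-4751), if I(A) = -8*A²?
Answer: -44/4751 ≈ -0.0092612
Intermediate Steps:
H(y, J) = 44 (H(y, J) = 24 + 20 = 44)
H(-31 + 24, I(-8))/(-4751) = 44/(-4751) = 44*(-1/4751) = -44/4751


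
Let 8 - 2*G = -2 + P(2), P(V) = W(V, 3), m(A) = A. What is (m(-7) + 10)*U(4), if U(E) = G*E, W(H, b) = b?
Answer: 42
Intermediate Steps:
P(V) = 3
G = 7/2 (G = 4 - (-2 + 3)/2 = 4 - 1/2*1 = 4 - 1/2 = 7/2 ≈ 3.5000)
U(E) = 7*E/2
(m(-7) + 10)*U(4) = (-7 + 10)*((7/2)*4) = 3*14 = 42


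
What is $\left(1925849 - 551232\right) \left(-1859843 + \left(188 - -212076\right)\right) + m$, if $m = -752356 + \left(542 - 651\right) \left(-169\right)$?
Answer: $-2264790836178$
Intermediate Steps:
$m = -733935$ ($m = -752356 - -18421 = -752356 + 18421 = -733935$)
$\left(1925849 - 551232\right) \left(-1859843 + \left(188 - -212076\right)\right) + m = \left(1925849 - 551232\right) \left(-1859843 + \left(188 - -212076\right)\right) - 733935 = 1374617 \left(-1859843 + \left(188 + 212076\right)\right) - 733935 = 1374617 \left(-1859843 + 212264\right) - 733935 = 1374617 \left(-1647579\right) - 733935 = -2264790102243 - 733935 = -2264790836178$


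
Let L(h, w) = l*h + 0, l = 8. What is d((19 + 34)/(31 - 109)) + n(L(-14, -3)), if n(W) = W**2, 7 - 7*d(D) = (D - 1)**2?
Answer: 534249299/42588 ≈ 12545.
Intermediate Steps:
L(h, w) = 8*h (L(h, w) = 8*h + 0 = 8*h)
d(D) = 1 - (-1 + D)**2/7 (d(D) = 1 - (D - 1)**2/7 = 1 - (-1 + D)**2/7)
d((19 + 34)/(31 - 109)) + n(L(-14, -3)) = (1 - (-1 + (19 + 34)/(31 - 109))**2/7) + (8*(-14))**2 = (1 - (-1 + 53/(-78))**2/7) + (-112)**2 = (1 - (-1 + 53*(-1/78))**2/7) + 12544 = (1 - (-1 - 53/78)**2/7) + 12544 = (1 - (-131/78)**2/7) + 12544 = (1 - 1/7*17161/6084) + 12544 = (1 - 17161/42588) + 12544 = 25427/42588 + 12544 = 534249299/42588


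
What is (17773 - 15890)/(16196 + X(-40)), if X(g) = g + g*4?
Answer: 1883/15996 ≈ 0.11772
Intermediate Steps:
X(g) = 5*g (X(g) = g + 4*g = 5*g)
(17773 - 15890)/(16196 + X(-40)) = (17773 - 15890)/(16196 + 5*(-40)) = 1883/(16196 - 200) = 1883/15996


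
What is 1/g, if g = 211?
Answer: 1/211 ≈ 0.0047393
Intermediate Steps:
1/g = 1/211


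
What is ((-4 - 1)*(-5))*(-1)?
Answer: -25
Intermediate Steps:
((-4 - 1)*(-5))*(-1) = -5*(-5)*(-1) = 25*(-1) = -25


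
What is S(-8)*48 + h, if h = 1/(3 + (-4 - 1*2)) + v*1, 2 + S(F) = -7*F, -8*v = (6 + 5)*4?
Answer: 15517/6 ≈ 2586.2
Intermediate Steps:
v = -11/2 (v = -(6 + 5)*4/8 = -11*4/8 = -1/8*44 = -11/2 ≈ -5.5000)
S(F) = -2 - 7*F
h = -35/6 (h = 1/(3 + (-4 - 1*2)) - 11/2*1 = 1/(3 + (-4 - 2)) - 11/2 = 1/(3 - 6) - 11/2 = 1/(-3) - 11/2 = -1/3 - 11/2 = -35/6 ≈ -5.8333)
S(-8)*48 + h = (-2 - 7*(-8))*48 - 35/6 = (-2 + 56)*48 - 35/6 = 54*48 - 35/6 = 2592 - 35/6 = 15517/6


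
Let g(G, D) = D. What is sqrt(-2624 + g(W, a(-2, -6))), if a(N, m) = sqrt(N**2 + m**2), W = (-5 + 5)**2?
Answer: sqrt(-2624 + 2*sqrt(10)) ≈ 51.163*I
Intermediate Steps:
W = 0 (W = 0**2 = 0)
sqrt(-2624 + g(W, a(-2, -6))) = sqrt(-2624 + sqrt((-2)**2 + (-6)**2)) = sqrt(-2624 + sqrt(4 + 36)) = sqrt(-2624 + sqrt(40)) = sqrt(-2624 + 2*sqrt(10))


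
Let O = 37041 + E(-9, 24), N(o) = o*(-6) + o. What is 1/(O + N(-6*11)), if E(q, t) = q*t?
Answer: 1/37155 ≈ 2.6914e-5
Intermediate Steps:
N(o) = -5*o (N(o) = -6*o + o = -5*o)
O = 36825 (O = 37041 - 9*24 = 37041 - 216 = 36825)
1/(O + N(-6*11)) = 1/(36825 - (-30)*11) = 1/(36825 - 5*(-66)) = 1/(36825 + 330) = 1/37155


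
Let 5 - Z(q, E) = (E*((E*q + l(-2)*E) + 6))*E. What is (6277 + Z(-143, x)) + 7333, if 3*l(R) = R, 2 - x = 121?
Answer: -726517582/3 ≈ -2.4217e+8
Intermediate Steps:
x = -119 (x = 2 - 1*121 = 2 - 121 = -119)
l(R) = R/3
Z(q, E) = 5 - E²*(6 - 2*E/3 + E*q) (Z(q, E) = 5 - E*((E*q + ((⅓)*(-2))*E) + 6)*E = 5 - E*((E*q - 2*E/3) + 6)*E = 5 - E*((-2*E/3 + E*q) + 6)*E = 5 - E*(6 - 2*E/3 + E*q)*E = 5 - E²*(6 - 2*E/3 + E*q))
(6277 + Z(-143, x)) + 7333 = (6277 + (5 - 6*(-119)² + (⅔)*(-119)³ - 1*(-143)*(-119)³)) + 7333 = (6277 + (5 - 6*14161 + (⅔)*(-1685159) - 1*(-143)*(-1685159))) + 7333 = (6277 + (5 - 84966 - 3370318/3 - 240977737)) + 7333 = (6277 - 726558412/3) + 7333 = -726539581/3 + 7333 = -726517582/3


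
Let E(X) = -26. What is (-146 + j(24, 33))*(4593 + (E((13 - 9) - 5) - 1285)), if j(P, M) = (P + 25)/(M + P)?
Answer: -9050662/19 ≈ -4.7635e+5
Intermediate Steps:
j(P, M) = (25 + P)/(M + P)
(-146 + j(24, 33))*(4593 + (E((13 - 9) - 5) - 1285)) = (-146 + (25 + 24)/(33 + 24))*(4593 + (-26 - 1285)) = (-146 + 49/57)*(4593 - 1311) = (-146 + (1/57)*49)*3282 = (-146 + 49/57)*3282 = -8273/57*3282 = -9050662/19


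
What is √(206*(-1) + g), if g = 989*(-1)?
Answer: I*√1195 ≈ 34.569*I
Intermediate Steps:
g = -989
√(206*(-1) + g) = √(206*(-1) - 989) = √(-206 - 989) = √(-1195) = I*√1195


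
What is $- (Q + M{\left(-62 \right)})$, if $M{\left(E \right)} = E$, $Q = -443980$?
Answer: $444042$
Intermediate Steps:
$- (Q + M{\left(-62 \right)}) = - (-443980 - 62) = \left(-1\right) \left(-444042\right) = 444042$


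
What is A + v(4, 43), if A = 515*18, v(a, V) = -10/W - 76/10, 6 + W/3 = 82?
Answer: 5279543/570 ≈ 9262.4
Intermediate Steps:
W = 228 (W = -18 + 3*82 = -18 + 246 = 228)
v(a, V) = -4357/570 (v(a, V) = -10/228 - 76/10 = -10*1/228 - 76*⅒ = -5/114 - 38/5 = -4357/570)
A = 9270
A + v(4, 43) = 9270 - 4357/570 = 5279543/570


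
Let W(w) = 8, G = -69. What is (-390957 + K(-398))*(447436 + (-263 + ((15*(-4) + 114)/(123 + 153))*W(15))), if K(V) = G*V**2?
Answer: -116434937217495/23 ≈ -5.0624e+12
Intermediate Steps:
K(V) = -69*V**2
(-390957 + K(-398))*(447436 + (-263 + ((15*(-4) + 114)/(123 + 153))*W(15))) = (-390957 - 69*(-398)**2)*(447436 + (-263 + ((15*(-4) + 114)/(123 + 153))*8)) = (-390957 - 69*158404)*(447436 + (-263 + ((-60 + 114)/276)*8)) = (-390957 - 10929876)*(447436 + (-263 + (54*(1/276))*8)) = -11320833*(447436 + (-263 + (9/46)*8)) = -11320833*(447436 + (-263 + 36/23)) = -11320833*(447436 - 6013/23) = -11320833*10285015/23 = -116434937217495/23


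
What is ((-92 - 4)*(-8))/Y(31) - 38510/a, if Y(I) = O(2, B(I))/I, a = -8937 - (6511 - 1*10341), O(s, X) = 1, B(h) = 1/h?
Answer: 121625966/5107 ≈ 23816.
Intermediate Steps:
a = -5107 (a = -8937 - (6511 - 10341) = -8937 - 1*(-3830) = -8937 + 3830 = -5107)
Y(I) = 1/I
((-92 - 4)*(-8))/Y(31) - 38510/a = ((-92 - 4)*(-8))/(1/31) - 38510/(-5107) = (-96*(-8))/(1/31) - 38510*(-1/5107) = 768*31 + 38510/5107 = 23808 + 38510/5107 = 121625966/5107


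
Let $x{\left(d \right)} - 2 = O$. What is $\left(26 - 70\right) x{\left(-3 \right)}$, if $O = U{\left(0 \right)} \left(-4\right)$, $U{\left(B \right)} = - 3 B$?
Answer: $-88$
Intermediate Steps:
$O = 0$ ($O = \left(-3\right) 0 \left(-4\right) = 0 \left(-4\right) = 0$)
$x{\left(d \right)} = 2$ ($x{\left(d \right)} = 2 + 0 = 2$)
$\left(26 - 70\right) x{\left(-3 \right)} = \left(26 - 70\right) 2 = \left(-44\right) 2 = -88$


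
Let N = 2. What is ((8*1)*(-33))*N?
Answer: -528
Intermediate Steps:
((8*1)*(-33))*N = ((8*1)*(-33))*2 = (8*(-33))*2 = -264*2 = -528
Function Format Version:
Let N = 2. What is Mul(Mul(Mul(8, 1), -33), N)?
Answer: -528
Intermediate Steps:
Mul(Mul(Mul(8, 1), -33), N) = Mul(Mul(Mul(8, 1), -33), 2) = Mul(Mul(8, -33), 2) = Mul(-264, 2) = -528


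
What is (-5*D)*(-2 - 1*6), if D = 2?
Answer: 80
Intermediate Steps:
(-5*D)*(-2 - 1*6) = (-5*2)*(-2 - 1*6) = -10*(-2 - 6) = -10*(-8) = 80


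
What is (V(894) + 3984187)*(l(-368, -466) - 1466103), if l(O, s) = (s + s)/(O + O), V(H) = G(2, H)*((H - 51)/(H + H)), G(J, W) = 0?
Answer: -1074785118124453/184 ≈ -5.8412e+12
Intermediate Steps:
V(H) = 0 (V(H) = 0*((H - 51)/(H + H)) = 0*((-51 + H)/((2*H))) = 0*((-51 + H)*(1/(2*H))) = 0*((-51 + H)/(2*H)) = 0)
l(O, s) = s/O (l(O, s) = (2*s)/((2*O)) = (2*s)*(1/(2*O)) = s/O)
(V(894) + 3984187)*(l(-368, -466) - 1466103) = (0 + 3984187)*(-466/(-368) - 1466103) = 3984187*(-466*(-1/368) - 1466103) = 3984187*(233/184 - 1466103) = 3984187*(-269762719/184) = -1074785118124453/184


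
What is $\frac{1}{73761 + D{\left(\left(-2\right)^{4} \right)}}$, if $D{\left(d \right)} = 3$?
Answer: $\frac{1}{73764} \approx 1.3557 \cdot 10^{-5}$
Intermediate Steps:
$\frac{1}{73761 + D{\left(\left(-2\right)^{4} \right)}} = \frac{1}{73761 + 3} = \frac{1}{73764}$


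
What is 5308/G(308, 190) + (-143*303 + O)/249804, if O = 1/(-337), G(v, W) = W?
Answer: 111018509981/3998737530 ≈ 27.763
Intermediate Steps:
O = -1/337 ≈ -0.0029674
5308/G(308, 190) + (-143*303 + O)/249804 = 5308/190 + (-143*303 - 1/337)/249804 = 5308*(1/190) + (-43329 - 1/337)*(1/249804) = 2654/95 - 14601874/337*1/249804 = 2654/95 - 7300937/42091974 = 111018509981/3998737530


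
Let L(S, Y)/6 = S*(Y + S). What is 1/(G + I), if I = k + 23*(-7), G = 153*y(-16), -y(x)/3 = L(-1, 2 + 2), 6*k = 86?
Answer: 3/24346 ≈ 0.00012322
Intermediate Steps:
k = 43/3 (k = (1/6)*86 = 43/3 ≈ 14.333)
L(S, Y) = 6*S*(S + Y) (L(S, Y) = 6*(S*(Y + S)) = 6*(S*(S + Y)) = 6*S*(S + Y))
y(x) = 54 (y(x) = -18*(-1)*(-1 + (2 + 2)) = -18*(-1)*(-1 + 4) = -18*(-1)*3 = -3*(-18) = 54)
G = 8262 (G = 153*54 = 8262)
I = -440/3 (I = 43/3 + 23*(-7) = 43/3 - 161 = -440/3 ≈ -146.67)
1/(G + I) = 1/(8262 - 440/3) = 1/(24346/3) = 3/24346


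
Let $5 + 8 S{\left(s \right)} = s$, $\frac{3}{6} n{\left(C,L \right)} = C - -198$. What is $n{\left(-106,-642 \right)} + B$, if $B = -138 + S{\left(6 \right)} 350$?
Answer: $\frac{359}{4} \approx 89.75$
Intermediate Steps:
$n{\left(C,L \right)} = 396 + 2 C$ ($n{\left(C,L \right)} = 2 \left(C - -198\right) = 2 \left(C + 198\right) = 2 \left(198 + C\right) = 396 + 2 C$)
$S{\left(s \right)} = - \frac{5}{8} + \frac{s}{8}$
$B = - \frac{377}{4}$ ($B = -138 + \left(- \frac{5}{8} + \frac{1}{8} \cdot 6\right) 350 = -138 + \left(- \frac{5}{8} + \frac{3}{4}\right) 350 = -138 + \frac{1}{8} \cdot 350 = -138 + \frac{175}{4} = - \frac{377}{4} \approx -94.25$)
$n{\left(-106,-642 \right)} + B = \left(396 + 2 \left(-106\right)\right) - \frac{377}{4} = \left(396 - 212\right) - \frac{377}{4} = 184 - \frac{377}{4} = \frac{359}{4}$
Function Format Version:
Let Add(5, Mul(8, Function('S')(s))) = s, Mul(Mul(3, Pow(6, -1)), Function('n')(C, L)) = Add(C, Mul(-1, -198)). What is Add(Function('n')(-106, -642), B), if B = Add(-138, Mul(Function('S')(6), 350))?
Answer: Rational(359, 4) ≈ 89.750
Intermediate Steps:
Function('n')(C, L) = Add(396, Mul(2, C)) (Function('n')(C, L) = Mul(2, Add(C, Mul(-1, -198))) = Mul(2, Add(C, 198)) = Mul(2, Add(198, C)) = Add(396, Mul(2, C)))
Function('S')(s) = Add(Rational(-5, 8), Mul(Rational(1, 8), s))
B = Rational(-377, 4) (B = Add(-138, Mul(Add(Rational(-5, 8), Mul(Rational(1, 8), 6)), 350)) = Add(-138, Mul(Add(Rational(-5, 8), Rational(3, 4)), 350)) = Add(-138, Mul(Rational(1, 8), 350)) = Add(-138, Rational(175, 4)) = Rational(-377, 4) ≈ -94.250)
Add(Function('n')(-106, -642), B) = Add(Add(396, Mul(2, -106)), Rational(-377, 4)) = Add(Add(396, -212), Rational(-377, 4)) = Add(184, Rational(-377, 4)) = Rational(359, 4)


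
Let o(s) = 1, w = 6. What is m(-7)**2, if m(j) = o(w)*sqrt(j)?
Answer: -7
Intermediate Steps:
m(j) = sqrt(j) (m(j) = 1*sqrt(j) = sqrt(j))
m(-7)**2 = (sqrt(-7))**2 = (I*sqrt(7))**2 = -7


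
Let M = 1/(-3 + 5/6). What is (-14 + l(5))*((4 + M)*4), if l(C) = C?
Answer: -1656/13 ≈ -127.38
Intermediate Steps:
M = -6/13 (M = 1/(-3 + 5*(1/6)) = 1/(-3 + 5/6) = 1/(-13/6) = -6/13 ≈ -0.46154)
(-14 + l(5))*((4 + M)*4) = (-14 + 5)*((4 - 6/13)*4) = -414*4/13 = -9*184/13 = -1656/13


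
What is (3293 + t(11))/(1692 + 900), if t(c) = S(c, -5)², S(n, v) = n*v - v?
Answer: 1931/864 ≈ 2.2350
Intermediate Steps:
S(n, v) = -v + n*v
t(c) = (5 - 5*c)² (t(c) = (-5*(-1 + c))² = (5 - 5*c)²)
(3293 + t(11))/(1692 + 900) = (3293 + 25*(1 - 1*11)²)/(1692 + 900) = (3293 + 25*(1 - 11)²)/2592 = (3293 + 25*(-10)²)*(1/2592) = (3293 + 25*100)*(1/2592) = (3293 + 2500)*(1/2592) = 5793*(1/2592) = 1931/864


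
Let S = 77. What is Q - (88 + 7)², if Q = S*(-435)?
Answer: -42520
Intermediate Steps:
Q = -33495 (Q = 77*(-435) = -33495)
Q - (88 + 7)² = -33495 - (88 + 7)² = -33495 - 1*95² = -33495 - 1*9025 = -33495 - 9025 = -42520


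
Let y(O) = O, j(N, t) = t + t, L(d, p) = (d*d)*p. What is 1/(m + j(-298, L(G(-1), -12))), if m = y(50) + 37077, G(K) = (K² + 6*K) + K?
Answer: 1/36263 ≈ 2.7576e-5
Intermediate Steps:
G(K) = K² + 7*K
L(d, p) = p*d² (L(d, p) = d²*p = p*d²)
j(N, t) = 2*t
m = 37127 (m = 50 + 37077 = 37127)
1/(m + j(-298, L(G(-1), -12))) = 1/(37127 + 2*(-12*(7 - 1)²)) = 1/(37127 + 2*(-12*(-1*6)²)) = 1/(37127 + 2*(-12*(-6)²)) = 1/(37127 + 2*(-12*36)) = 1/(37127 + 2*(-432)) = 1/(37127 - 864) = 1/36263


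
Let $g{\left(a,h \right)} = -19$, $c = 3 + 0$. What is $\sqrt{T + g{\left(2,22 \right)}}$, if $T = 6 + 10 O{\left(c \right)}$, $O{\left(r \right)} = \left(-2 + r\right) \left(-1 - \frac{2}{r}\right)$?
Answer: $\frac{i \sqrt{267}}{3} \approx 5.4467 i$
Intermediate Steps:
$c = 3$
$O{\left(r \right)} = \left(-1 - \frac{2}{r}\right) \left(-2 + r\right)$
$T = - \frac{32}{3}$ ($T = 6 + 10 \left(\left(-1\right) 3 + \frac{4}{3}\right) = 6 + 10 \left(-3 + 4 \cdot \frac{1}{3}\right) = 6 + 10 \left(-3 + \frac{4}{3}\right) = 6 + 10 \left(- \frac{5}{3}\right) = 6 - \frac{50}{3} = - \frac{32}{3} \approx -10.667$)
$\sqrt{T + g{\left(2,22 \right)}} = \sqrt{- \frac{32}{3} - 19} = \sqrt{- \frac{89}{3}} = \frac{i \sqrt{267}}{3}$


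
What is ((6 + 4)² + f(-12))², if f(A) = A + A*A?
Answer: 53824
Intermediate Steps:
f(A) = A + A²
((6 + 4)² + f(-12))² = ((6 + 4)² - 12*(1 - 12))² = (10² - 12*(-11))² = (100 + 132)² = 232² = 53824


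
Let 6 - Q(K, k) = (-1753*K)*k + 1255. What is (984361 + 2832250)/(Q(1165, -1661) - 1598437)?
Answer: -3816611/3393768631 ≈ -0.0011246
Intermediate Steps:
Q(K, k) = -1249 + 1753*K*k (Q(K, k) = 6 - ((-1753*K)*k + 1255) = 6 - (-1753*K*k + 1255) = 6 - (1255 - 1753*K*k) = 6 + (-1255 + 1753*K*k) = -1249 + 1753*K*k)
(984361 + 2832250)/(Q(1165, -1661) - 1598437) = (984361 + 2832250)/((-1249 + 1753*1165*(-1661)) - 1598437) = 3816611/((-1249 - 3392168945) - 1598437) = 3816611/(-3392170194 - 1598437) = 3816611/(-3393768631) = 3816611*(-1/3393768631) = -3816611/3393768631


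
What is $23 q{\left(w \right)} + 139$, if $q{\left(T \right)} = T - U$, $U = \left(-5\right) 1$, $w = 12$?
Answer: $530$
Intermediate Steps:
$U = -5$
$q{\left(T \right)} = 5 + T$ ($q{\left(T \right)} = T - -5 = T + 5 = 5 + T$)
$23 q{\left(w \right)} + 139 = 23 \left(5 + 12\right) + 139 = 23 \cdot 17 + 139 = 391 + 139 = 530$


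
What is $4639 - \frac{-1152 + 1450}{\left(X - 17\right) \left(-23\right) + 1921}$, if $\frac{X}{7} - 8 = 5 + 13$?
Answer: $\frac{4346892}{937} \approx 4639.2$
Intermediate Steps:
$X = 182$ ($X = 56 + 7 \left(5 + 13\right) = 56 + 7 \cdot 18 = 56 + 126 = 182$)
$4639 - \frac{-1152 + 1450}{\left(X - 17\right) \left(-23\right) + 1921} = 4639 - \frac{-1152 + 1450}{\left(182 - 17\right) \left(-23\right) + 1921} = 4639 - \frac{298}{165 \left(-23\right) + 1921} = 4639 - \frac{298}{-3795 + 1921} = 4639 - \frac{298}{-1874} = 4639 - 298 \left(- \frac{1}{1874}\right) = 4639 - - \frac{149}{937} = 4639 + \frac{149}{937} = \frac{4346892}{937}$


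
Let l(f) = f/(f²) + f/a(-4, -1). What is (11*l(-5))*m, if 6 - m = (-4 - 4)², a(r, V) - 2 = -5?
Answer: -14036/15 ≈ -935.73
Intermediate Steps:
a(r, V) = -3 (a(r, V) = 2 - 5 = -3)
m = -58 (m = 6 - (-4 - 4)² = 6 - 1*(-8)² = 6 - 1*64 = 6 - 64 = -58)
l(f) = 1/f - f/3 (l(f) = f/(f²) + f/(-3) = f/f² + f*(-⅓) = 1/f - f/3)
(11*l(-5))*m = (11*(1/(-5) - ⅓*(-5)))*(-58) = (11*(-⅕ + 5/3))*(-58) = (11*(22/15))*(-58) = (242/15)*(-58) = -14036/15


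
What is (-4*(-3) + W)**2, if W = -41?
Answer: 841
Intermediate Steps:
(-4*(-3) + W)**2 = (-4*(-3) - 41)**2 = (12 - 41)**2 = (-29)**2 = 841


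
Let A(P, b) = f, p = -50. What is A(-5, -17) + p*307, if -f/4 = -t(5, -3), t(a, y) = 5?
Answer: -15330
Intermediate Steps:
f = 20 (f = -(-4)*5 = -4*(-5) = 20)
A(P, b) = 20
A(-5, -17) + p*307 = 20 - 50*307 = 20 - 15350 = -15330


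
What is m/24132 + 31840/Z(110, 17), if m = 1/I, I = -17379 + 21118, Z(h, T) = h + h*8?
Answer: 95763626977/2977575084 ≈ 32.162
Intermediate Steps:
Z(h, T) = 9*h (Z(h, T) = h + 8*h = 9*h)
I = 3739
m = 1/3739 ≈ 0.00026745
m/24132 + 31840/Z(110, 17) = (1/3739)/24132 + 31840/((9*110)) = (1/3739)*(1/24132) + 31840/990 = 1/90229548 + 31840*(1/990) = 1/90229548 + 3184/99 = 95763626977/2977575084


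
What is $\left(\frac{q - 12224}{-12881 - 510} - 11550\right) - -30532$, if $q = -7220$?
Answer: $\frac{254207406}{13391} \approx 18983.0$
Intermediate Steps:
$\left(\frac{q - 12224}{-12881 - 510} - 11550\right) - -30532 = \left(\frac{-7220 - 12224}{-12881 - 510} - 11550\right) - -30532 = \left(- \frac{19444}{-13391} - 11550\right) + 30532 = \left(\left(-19444\right) \left(- \frac{1}{13391}\right) - 11550\right) + 30532 = \left(\frac{19444}{13391} - 11550\right) + 30532 = - \frac{154646606}{13391} + 30532 = \frac{254207406}{13391}$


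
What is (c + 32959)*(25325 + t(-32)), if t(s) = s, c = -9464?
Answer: 594259035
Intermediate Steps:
(c + 32959)*(25325 + t(-32)) = (-9464 + 32959)*(25325 - 32) = 23495*25293 = 594259035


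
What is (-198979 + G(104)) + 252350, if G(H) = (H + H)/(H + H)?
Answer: 53372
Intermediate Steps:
G(H) = 1 (G(H) = (2*H)/((2*H)) = (2*H)*(1/(2*H)) = 1)
(-198979 + G(104)) + 252350 = (-198979 + 1) + 252350 = -198978 + 252350 = 53372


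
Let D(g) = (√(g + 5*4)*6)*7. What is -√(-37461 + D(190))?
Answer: -I*√(37461 - 42*√210) ≈ -191.97*I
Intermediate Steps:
D(g) = 42*√(20 + g) (D(g) = (√(g + 20)*6)*7 = (√(20 + g)*6)*7 = (6*√(20 + g))*7 = 42*√(20 + g))
-√(-37461 + D(190)) = -√(-37461 + 42*√(20 + 190)) = -√(-37461 + 42*√210)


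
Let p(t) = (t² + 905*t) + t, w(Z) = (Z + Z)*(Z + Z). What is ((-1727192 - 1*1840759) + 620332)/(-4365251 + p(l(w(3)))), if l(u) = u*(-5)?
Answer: 2947619/4495931 ≈ 0.65562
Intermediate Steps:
w(Z) = 4*Z² (w(Z) = (2*Z)*(2*Z) = 4*Z²)
l(u) = -5*u
p(t) = t² + 906*t
((-1727192 - 1*1840759) + 620332)/(-4365251 + p(l(w(3)))) = ((-1727192 - 1*1840759) + 620332)/(-4365251 + (-20*3²)*(906 - 20*3²)) = ((-1727192 - 1840759) + 620332)/(-4365251 + (-20*9)*(906 - 20*9)) = (-3567951 + 620332)/(-4365251 + (-5*36)*(906 - 5*36)) = -2947619/(-4365251 - 180*(906 - 180)) = -2947619/(-4365251 - 180*726) = -2947619/(-4365251 - 130680) = -2947619/(-4495931) = -2947619*(-1/4495931) = 2947619/4495931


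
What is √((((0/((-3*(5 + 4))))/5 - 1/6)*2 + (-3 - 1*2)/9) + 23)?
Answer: √199/3 ≈ 4.7022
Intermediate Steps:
√((((0/((-3*(5 + 4))))/5 - 1/6)*2 + (-3 - 1*2)/9) + 23) = √((((0/((-3*9)))*(⅕) - 1*⅙)*2 + (-3 - 2)*(⅑)) + 23) = √((((0/(-27))*(⅕) - ⅙)*2 - 5*⅑) + 23) = √((((0*(-1/27))*(⅕) - ⅙)*2 - 5/9) + 23) = √(((0*(⅕) - ⅙)*2 - 5/9) + 23) = √(((0 - ⅙)*2 - 5/9) + 23) = √((-⅙*2 - 5/9) + 23) = √((-⅓ - 5/9) + 23) = √(-8/9 + 23) = √(199/9) = √199/3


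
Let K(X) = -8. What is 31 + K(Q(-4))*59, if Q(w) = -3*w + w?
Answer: -441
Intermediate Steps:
Q(w) = -2*w
31 + K(Q(-4))*59 = 31 - 8*59 = 31 - 472 = -441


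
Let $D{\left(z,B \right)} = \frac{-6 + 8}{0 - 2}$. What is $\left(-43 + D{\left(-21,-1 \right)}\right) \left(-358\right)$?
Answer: $15752$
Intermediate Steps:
$D{\left(z,B \right)} = -1$ ($D{\left(z,B \right)} = \frac{2}{-2} = 2 \left(- \frac{1}{2}\right) = -1$)
$\left(-43 + D{\left(-21,-1 \right)}\right) \left(-358\right) = \left(-43 - 1\right) \left(-358\right) = \left(-44\right) \left(-358\right) = 15752$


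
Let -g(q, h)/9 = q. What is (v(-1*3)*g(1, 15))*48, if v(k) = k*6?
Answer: 7776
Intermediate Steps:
g(q, h) = -9*q
v(k) = 6*k
(v(-1*3)*g(1, 15))*48 = ((6*(-1*3))*(-9*1))*48 = ((6*(-3))*(-9))*48 = -18*(-9)*48 = 162*48 = 7776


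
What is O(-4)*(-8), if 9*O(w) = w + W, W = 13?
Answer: -8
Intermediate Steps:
O(w) = 13/9 + w/9 (O(w) = (w + 13)/9 = (13 + w)/9 = 13/9 + w/9)
O(-4)*(-8) = (13/9 + (1/9)*(-4))*(-8) = (13/9 - 4/9)*(-8) = 1*(-8) = -8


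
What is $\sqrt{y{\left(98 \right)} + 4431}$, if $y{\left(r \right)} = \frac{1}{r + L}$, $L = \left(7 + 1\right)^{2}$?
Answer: $\frac{\sqrt{1435646}}{18} \approx 66.566$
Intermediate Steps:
$L = 64$ ($L = 8^{2} = 64$)
$y{\left(r \right)} = \frac{1}{64 + r}$ ($y{\left(r \right)} = \frac{1}{r + 64} = \frac{1}{64 + r}$)
$\sqrt{y{\left(98 \right)} + 4431} = \sqrt{\frac{1}{64 + 98} + 4431} = \sqrt{\frac{1}{162} + 4431} = \sqrt{\frac{717823}{162}} = \frac{\sqrt{1435646}}{18}$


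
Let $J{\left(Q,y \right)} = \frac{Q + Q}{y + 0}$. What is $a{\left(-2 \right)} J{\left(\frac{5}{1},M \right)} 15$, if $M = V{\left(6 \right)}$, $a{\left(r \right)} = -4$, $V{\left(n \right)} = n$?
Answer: $-100$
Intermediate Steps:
$M = 6$
$J{\left(Q,y \right)} = \frac{2 Q}{y}$
$a{\left(-2 \right)} J{\left(\frac{5}{1},M \right)} 15 = - 4 \frac{2 \cdot \frac{5}{1}}{6} \cdot 15 = - 4 \cdot 2 \cdot 5 \cdot 1 \cdot \frac{1}{6} \cdot 15 = - 4 \cdot 2 \cdot 5 \cdot \frac{1}{6} \cdot 15 = \left(-4\right) \frac{5}{3} \cdot 15 = \left(- \frac{20}{3}\right) 15 = -100$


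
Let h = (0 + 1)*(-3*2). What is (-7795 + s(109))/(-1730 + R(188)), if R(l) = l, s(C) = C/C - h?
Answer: 1298/257 ≈ 5.0506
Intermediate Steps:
h = -6 (h = 1*(-6) = -6)
s(C) = 7 (s(C) = C/C - 1*(-6) = 1 + 6 = 7)
(-7795 + s(109))/(-1730 + R(188)) = (-7795 + 7)/(-1730 + 188) = -7788/(-1542) = -7788*(-1/1542) = 1298/257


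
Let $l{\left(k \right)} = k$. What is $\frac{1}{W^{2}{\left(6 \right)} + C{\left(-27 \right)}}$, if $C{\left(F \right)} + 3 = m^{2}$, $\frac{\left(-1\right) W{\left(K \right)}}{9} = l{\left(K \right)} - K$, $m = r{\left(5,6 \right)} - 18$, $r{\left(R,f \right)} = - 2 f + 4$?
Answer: $\frac{1}{673} \approx 0.0014859$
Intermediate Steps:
$r{\left(R,f \right)} = 4 - 2 f$
$m = -26$ ($m = \left(4 - 12\right) - 18 = -8 - 18 = -26$)
$W{\left(K \right)} = 0$ ($W{\left(K \right)} = - 9 \left(K - K\right) = \left(-9\right) 0 = 0$)
$C{\left(F \right)} = 673$ ($C{\left(F \right)} = -3 + \left(-26\right)^{2} = -3 + 676 = 673$)
$\frac{1}{W^{2}{\left(6 \right)} + C{\left(-27 \right)}} = \frac{1}{0^{2} + 673} = \frac{1}{0 + 673} = \frac{1}{673}$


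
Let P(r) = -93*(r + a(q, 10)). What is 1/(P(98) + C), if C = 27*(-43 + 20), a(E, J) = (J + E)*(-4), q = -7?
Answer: -1/8619 ≈ -0.00011602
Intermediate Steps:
a(E, J) = -4*E - 4*J (a(E, J) = (E + J)*(-4) = -4*E - 4*J)
C = -621 (C = 27*(-23) = -621)
P(r) = 1116 - 93*r (P(r) = -93*(r + (-4*(-7) - 4*10)) = -93*(r + (28 - 40)) = -93*(r - 12) = -93*(-12 + r) = 1116 - 93*r)
1/(P(98) + C) = 1/((1116 - 93*98) - 621) = 1/((1116 - 9114) - 621) = 1/(-7998 - 621) = 1/(-8619) = -1/8619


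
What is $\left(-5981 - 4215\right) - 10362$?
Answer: $-20558$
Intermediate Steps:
$\left(-5981 - 4215\right) - 10362 = -10196 - 10362 = -20558$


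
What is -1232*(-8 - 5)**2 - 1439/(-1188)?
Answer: -247349665/1188 ≈ -2.0821e+5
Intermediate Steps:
-1232*(-8 - 5)**2 - 1439/(-1188) = -1232*(-13)**2 - 1439*(-1/1188) = -1232*169 + 1439/1188 = -208208 + 1439/1188 = -247349665/1188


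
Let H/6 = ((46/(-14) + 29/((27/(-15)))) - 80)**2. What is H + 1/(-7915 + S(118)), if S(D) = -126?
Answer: 630617739485/10638243 ≈ 59278.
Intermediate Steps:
H = 78425288/1323 (H = 6*((46/(-14) + 29/((27/(-15)))) - 80)**2 = 6*((46*(-1/14) + 29/((27*(-1/15)))) - 80)**2 = 6*((-23/7 + 29/(-9/5)) - 80)**2 = 6*((-23/7 + 29*(-5/9)) - 80)**2 = 6*((-23/7 - 145/9) - 80)**2 = 6*(-1222/63 - 80)**2 = 6*(-6262/63)**2 = 6*(39212644/3969) = 78425288/1323 ≈ 59278.)
H + 1/(-7915 + S(118)) = 78425288/1323 + 1/(-7915 - 126) = 78425288/1323 + 1/(-8041) = 78425288/1323 - 1/8041 = 630617739485/10638243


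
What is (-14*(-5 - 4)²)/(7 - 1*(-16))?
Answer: -1134/23 ≈ -49.304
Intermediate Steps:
(-14*(-5 - 4)²)/(7 - 1*(-16)) = (-14*(-9)²)/(7 + 16) = -14*81/23 = -1134*1/23 = -1134/23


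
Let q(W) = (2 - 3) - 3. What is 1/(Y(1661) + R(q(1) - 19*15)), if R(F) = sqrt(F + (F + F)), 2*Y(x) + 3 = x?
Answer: 829/688108 - 17*I*sqrt(3)/688108 ≈ 0.0012048 - 4.2791e-5*I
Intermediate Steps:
Y(x) = -3/2 + x/2
q(W) = -4 (q(W) = -1 - 3 = -4)
R(F) = sqrt(3)*sqrt(F) (R(F) = sqrt(F + 2*F) = sqrt(3*F) = sqrt(3)*sqrt(F))
1/(Y(1661) + R(q(1) - 19*15)) = 1/((-3/2 + (1/2)*1661) + sqrt(3)*sqrt(-4 - 19*15)) = 1/((-3/2 + 1661/2) + sqrt(3)*sqrt(-4 - 285)) = 1/(829 + sqrt(3)*sqrt(-289)) = 1/(829 + sqrt(3)*(17*I)) = 1/(829 + 17*I*sqrt(3))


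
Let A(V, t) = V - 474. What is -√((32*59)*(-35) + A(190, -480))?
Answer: -2*I*√16591 ≈ -257.61*I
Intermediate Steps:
A(V, t) = -474 + V
-√((32*59)*(-35) + A(190, -480)) = -√((32*59)*(-35) + (-474 + 190)) = -√(1888*(-35) - 284) = -√(-66080 - 284) = -√(-66364) = -2*I*√16591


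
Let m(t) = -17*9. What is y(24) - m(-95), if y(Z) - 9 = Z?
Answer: 186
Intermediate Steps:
m(t) = -153
y(Z) = 9 + Z
y(24) - m(-95) = (9 + 24) - 1*(-153) = 33 + 153 = 186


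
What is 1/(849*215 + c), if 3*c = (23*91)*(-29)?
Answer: 3/486908 ≈ 6.1613e-6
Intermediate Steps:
c = -60697/3 (c = ((23*91)*(-29))/3 = (2093*(-29))/3 = (⅓)*(-60697) = -60697/3 ≈ -20232.)
1/(849*215 + c) = 1/(849*215 - 60697/3) = 1/(182535 - 60697/3) = 1/(486908/3) = 3/486908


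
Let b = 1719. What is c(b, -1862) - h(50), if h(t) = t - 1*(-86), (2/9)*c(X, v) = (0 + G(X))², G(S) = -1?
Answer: -263/2 ≈ -131.50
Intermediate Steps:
c(X, v) = 9/2 (c(X, v) = 9*(0 - 1)²/2 = (9/2)*(-1)² = (9/2)*1 = 9/2)
h(t) = 86 + t (h(t) = t + 86 = 86 + t)
c(b, -1862) - h(50) = 9/2 - (86 + 50) = 9/2 - 1*136 = 9/2 - 136 = -263/2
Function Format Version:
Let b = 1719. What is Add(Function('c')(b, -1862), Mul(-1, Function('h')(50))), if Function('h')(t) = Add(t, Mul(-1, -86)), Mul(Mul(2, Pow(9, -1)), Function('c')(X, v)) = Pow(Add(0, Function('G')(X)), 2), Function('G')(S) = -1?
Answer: Rational(-263, 2) ≈ -131.50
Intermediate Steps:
Function('c')(X, v) = Rational(9, 2) (Function('c')(X, v) = Mul(Rational(9, 2), Pow(Add(0, -1), 2)) = Mul(Rational(9, 2), Pow(-1, 2)) = Mul(Rational(9, 2), 1) = Rational(9, 2))
Function('h')(t) = Add(86, t) (Function('h')(t) = Add(t, 86) = Add(86, t))
Add(Function('c')(b, -1862), Mul(-1, Function('h')(50))) = Add(Rational(9, 2), Mul(-1, Add(86, 50))) = Add(Rational(9, 2), Mul(-1, 136)) = Add(Rational(9, 2), -136) = Rational(-263, 2)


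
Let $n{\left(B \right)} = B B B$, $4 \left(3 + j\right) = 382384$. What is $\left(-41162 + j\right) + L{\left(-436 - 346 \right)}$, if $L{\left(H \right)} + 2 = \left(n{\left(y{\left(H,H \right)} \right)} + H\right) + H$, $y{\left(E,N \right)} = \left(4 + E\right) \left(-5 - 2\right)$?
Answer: $161522509401$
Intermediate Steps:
$j = 95593$ ($j = -3 + \frac{1}{4} \cdot 382384 = -3 + 95596 = 95593$)
$y{\left(E,N \right)} = -28 - 7 E$ ($y{\left(E,N \right)} = \left(4 + E\right) \left(-7\right) = -28 - 7 E$)
$n{\left(B \right)} = B^{3}$ ($n{\left(B \right)} = B^{2} B = B^{3}$)
$L{\left(H \right)} = -2 + \left(-28 - 7 H\right)^{3} + 2 H$ ($L{\left(H \right)} = -2 + \left(\left(\left(-28 - 7 H\right)^{3} + H\right) + H\right) = -2 + \left(\left(H + \left(-28 - 7 H\right)^{3}\right) + H\right) = -2 + \left(\left(-28 - 7 H\right)^{3} + 2 H\right) = -2 + \left(-28 - 7 H\right)^{3} + 2 H$)
$\left(-41162 + j\right) + L{\left(-436 - 346 \right)} = \left(-41162 + 95593\right) - \left(2 - 2 \left(-436 - 346\right) + 343 \left(4 - 782\right)^{3}\right) = 54431 - \left(2 - 2 \left(-436 - 346\right) + 343 \left(4 - 782\right)^{3}\right) = 54431 - \left(1566 + 343 \left(4 - 782\right)^{3}\right) = 54431 - \left(1566 - 161522456536\right) = 54431 - -161522454970 = 54431 + 161522454970 = 161522509401$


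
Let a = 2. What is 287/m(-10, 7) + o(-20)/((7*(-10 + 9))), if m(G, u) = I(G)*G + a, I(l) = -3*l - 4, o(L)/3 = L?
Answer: 13471/1806 ≈ 7.4590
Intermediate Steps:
o(L) = 3*L
I(l) = -4 - 3*l
m(G, u) = 2 + G*(-4 - 3*G) (m(G, u) = (-4 - 3*G)*G + 2 = G*(-4 - 3*G) + 2 = 2 + G*(-4 - 3*G))
287/m(-10, 7) + o(-20)/((7*(-10 + 9))) = 287/(2 - 1*(-10)*(4 + 3*(-10))) + (3*(-20))/((7*(-10 + 9))) = 287/(2 - 1*(-10)*(4 - 30)) - 60/(7*(-1)) = 287/(2 - 1*(-10)*(-26)) - 60/(-7) = 287/(2 - 260) - 60*(-1/7) = 287/(-258) + 60/7 = 287*(-1/258) + 60/7 = -287/258 + 60/7 = 13471/1806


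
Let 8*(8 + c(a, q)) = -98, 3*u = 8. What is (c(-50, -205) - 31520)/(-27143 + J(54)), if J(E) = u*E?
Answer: 18023/15428 ≈ 1.1682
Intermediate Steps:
u = 8/3 (u = (1/3)*8 = 8/3 ≈ 2.6667)
c(a, q) = -81/4 (c(a, q) = -8 + (1/8)*(-98) = -8 - 49/4 = -81/4)
J(E) = 8*E/3
(c(-50, -205) - 31520)/(-27143 + J(54)) = (-81/4 - 31520)/(-27143 + (8/3)*54) = -126161/(4*(-27143 + 144)) = -126161/4/(-26999) = -126161/4*(-1/26999) = 18023/15428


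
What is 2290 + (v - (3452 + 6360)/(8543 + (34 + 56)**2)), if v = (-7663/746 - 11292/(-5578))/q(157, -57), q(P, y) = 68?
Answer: 28826167877129/12591754888 ≈ 2289.3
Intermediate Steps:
v = -1009423/8322376 (v = (-7663/746 - 11292/(-5578))/68 = (-7663*1/746 - 11292*(-1/5578))*(1/68) = (-7663/746 + 5646/2789)*(1/68) = -17160191/2080594*1/68 = -1009423/8322376 ≈ -0.12129)
2290 + (v - (3452 + 6360)/(8543 + (34 + 56)**2)) = 2290 + (-1009423/8322376 - (3452 + 6360)/(8543 + (34 + 56)**2)) = 2290 + (-1009423/8322376 - 9812/(8543 + 90**2)) = 2290 + (-1009423/8322376 - 9812/(8543 + 8100)) = 2290 + (-1009423/8322376 - 9812/16643) = 2290 + (-1009423/8322376 - 1*892/1513) = 2290 + (-1009423/8322376 - 892/1513) = 2290 - 8950816391/12591754888 = 28826167877129/12591754888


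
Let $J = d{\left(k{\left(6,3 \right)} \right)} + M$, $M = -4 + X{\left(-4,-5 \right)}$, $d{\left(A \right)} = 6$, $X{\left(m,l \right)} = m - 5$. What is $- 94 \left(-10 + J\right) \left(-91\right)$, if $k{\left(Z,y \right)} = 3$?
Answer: $-145418$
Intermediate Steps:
$X{\left(m,l \right)} = -5 + m$
$M = -13$ ($M = -4 - 9 = -13$)
$J = -7$ ($J = 6 - 13 = -7$)
$- 94 \left(-10 + J\right) \left(-91\right) = - 94 \left(-10 - 7\right) \left(-91\right) = \left(-94\right) \left(-17\right) \left(-91\right) = 1598 \left(-91\right) = -145418$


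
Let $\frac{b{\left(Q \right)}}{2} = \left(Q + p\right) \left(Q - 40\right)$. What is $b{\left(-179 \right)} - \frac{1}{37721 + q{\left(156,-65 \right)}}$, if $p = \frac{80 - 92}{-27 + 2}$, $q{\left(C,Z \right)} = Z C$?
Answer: $\frac{53915173289}{689525} \approx 78192.0$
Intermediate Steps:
$q{\left(C,Z \right)} = C Z$
$p = \frac{12}{25}$ ($p = - \frac{12}{-25} = \left(-12\right) \left(- \frac{1}{25}\right) = \frac{12}{25} \approx 0.48$)
$b{\left(Q \right)} = 2 \left(-40 + Q\right) \left(\frac{12}{25} + Q\right)$ ($b{\left(Q \right)} = 2 \left(Q + \frac{12}{25}\right) \left(Q - 40\right) = 2 \left(\frac{12}{25} + Q\right) \left(-40 + Q\right) = 2 \left(-40 + Q\right) \left(\frac{12}{25} + Q\right)$)
$b{\left(-179 \right)} - \frac{1}{37721 + q{\left(156,-65 \right)}} = \left(- \frac{192}{5} + 2 \left(-179\right)^{2} - - \frac{353704}{25}\right) - \frac{1}{37721 + 156 \left(-65\right)} = \left(- \frac{192}{5} + 2 \cdot 32041 + \frac{353704}{25}\right) - \frac{1}{37721 - 10140} = \left(- \frac{192}{5} + 64082 + \frac{353704}{25}\right) - \frac{1}{27581} = \frac{1954794}{25} - \frac{1}{27581} = \frac{53915173289}{689525}$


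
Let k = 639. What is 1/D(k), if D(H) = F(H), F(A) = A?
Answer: 1/639 ≈ 0.0015649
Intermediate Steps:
D(H) = H
1/D(k) = 1/639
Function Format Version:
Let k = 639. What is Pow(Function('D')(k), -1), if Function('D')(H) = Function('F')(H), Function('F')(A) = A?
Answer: Rational(1, 639) ≈ 0.0015649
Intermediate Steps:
Function('D')(H) = H
Pow(Function('D')(k), -1) = Pow(639, -1) = Rational(1, 639)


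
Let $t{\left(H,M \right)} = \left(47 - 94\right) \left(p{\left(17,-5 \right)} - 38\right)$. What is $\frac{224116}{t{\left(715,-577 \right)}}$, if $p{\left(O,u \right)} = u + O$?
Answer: $\frac{112058}{611} \approx 183.4$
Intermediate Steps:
$p{\left(O,u \right)} = O + u$
$t{\left(H,M \right)} = 1222$ ($t{\left(H,M \right)} = \left(47 - 94\right) \left(\left(17 - 5\right) - 38\right) = - 47 \left(12 - 38\right) = \left(-47\right) \left(-26\right) = 1222$)
$\frac{224116}{t{\left(715,-577 \right)}} = \frac{224116}{1222} = 224116 \cdot \frac{1}{1222} = \frac{112058}{611}$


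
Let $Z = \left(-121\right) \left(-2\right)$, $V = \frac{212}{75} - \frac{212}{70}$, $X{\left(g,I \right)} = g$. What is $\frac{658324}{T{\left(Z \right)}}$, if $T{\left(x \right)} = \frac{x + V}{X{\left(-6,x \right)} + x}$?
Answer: $\frac{5097896475}{7934} \approx 6.4254 \cdot 10^{5}$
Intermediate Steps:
$V = - \frac{106}{525}$ ($V = 212 \cdot \frac{1}{75} - \frac{106}{35} = \frac{212}{75} - \frac{106}{35} = - \frac{106}{525} \approx -0.2019$)
$Z = 242$
$T{\left(x \right)} = \frac{- \frac{106}{525} + x}{-6 + x}$ ($T{\left(x \right)} = \frac{x - \frac{106}{525}}{-6 + x} = \frac{- \frac{106}{525} + x}{-6 + x}$)
$\frac{658324}{T{\left(Z \right)}} = \frac{658324}{\frac{1}{-6 + 242} \left(- \frac{106}{525} + 242\right)} = \frac{658324}{\frac{1}{236} \cdot \frac{126944}{525}} = \frac{658324}{\frac{31736}{30975}} = 658324 \cdot \frac{30975}{31736} = \frac{5097896475}{7934}$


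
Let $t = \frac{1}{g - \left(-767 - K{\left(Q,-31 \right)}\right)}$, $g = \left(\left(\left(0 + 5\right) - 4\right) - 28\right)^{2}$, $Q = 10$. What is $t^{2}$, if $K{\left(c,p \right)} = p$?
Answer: $\frac{1}{2146225} \approx 4.6593 \cdot 10^{-7}$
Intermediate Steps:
$g = 729$ ($g = \left(\left(5 - 4\right) - 28\right)^{2} = \left(1 - 28\right)^{2} = \left(-27\right)^{2} = 729$)
$t = \frac{1}{1465}$ ($t = \frac{1}{729 + \left(\left(-31 + 871\right) - 104\right)} = \frac{1}{729 + \left(840 - 104\right)} = \frac{1}{729 + 736} = \frac{1}{1465} \approx 0.00068259$)
$t^{2} = \left(\frac{1}{1465}\right)^{2} = \frac{1}{2146225}$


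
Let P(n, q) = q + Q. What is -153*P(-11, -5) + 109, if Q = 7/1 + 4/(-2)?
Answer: 109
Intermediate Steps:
Q = 5 (Q = 7*1 + 4*(-1/2) = 7 - 2 = 5)
P(n, q) = 5 + q (P(n, q) = q + 5 = 5 + q)
-153*P(-11, -5) + 109 = -153*(5 - 5) + 109 = -153*0 + 109 = 0 + 109 = 109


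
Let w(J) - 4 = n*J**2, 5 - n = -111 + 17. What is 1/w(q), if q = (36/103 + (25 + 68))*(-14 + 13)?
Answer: 10609/9152416711 ≈ 1.1591e-6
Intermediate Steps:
n = 99 (n = 5 - (-111 + 17) = 5 - 1*(-94) = 5 + 94 = 99)
q = -9615/103 (q = (36*(1/103) + 93)*(-1) = (36/103 + 93)*(-1) = (9615/103)*(-1) = -9615/103 ≈ -93.349)
w(J) = 4 + 99*J**2
1/w(q) = 1/(4 + 99*(-9615/103)**2) = 1/(4 + 99*(92448225/10609)) = 1/(4 + 9152374275/10609) = 1/(9152416711/10609) = 10609/9152416711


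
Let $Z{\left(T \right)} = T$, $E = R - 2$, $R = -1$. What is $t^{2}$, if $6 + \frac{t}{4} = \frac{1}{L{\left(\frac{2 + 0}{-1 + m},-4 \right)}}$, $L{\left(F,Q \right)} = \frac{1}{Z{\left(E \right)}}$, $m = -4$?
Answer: $1296$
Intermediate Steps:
$E = -3$ ($E = -1 - 2 = -3$)
$L{\left(F,Q \right)} = - \frac{1}{3}$ ($L{\left(F,Q \right)} = \frac{1}{-3} = - \frac{1}{3}$)
$t = -36$ ($t = -24 + \frac{4}{- \frac{1}{3}} = -24 + 4 \left(-3\right) = -24 - 12 = -36$)
$t^{2} = \left(-36\right)^{2} = 1296$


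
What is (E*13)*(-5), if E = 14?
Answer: -910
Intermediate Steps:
(E*13)*(-5) = (14*13)*(-5) = 182*(-5) = -910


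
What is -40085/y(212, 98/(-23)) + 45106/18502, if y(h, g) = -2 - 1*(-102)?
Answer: -73714207/185020 ≈ -398.41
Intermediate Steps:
y(h, g) = 100 (y(h, g) = -2 + 102 = 100)
-40085/y(212, 98/(-23)) + 45106/18502 = -40085/100 + 45106/18502 = -40085*1/100 + 45106*(1/18502) = -8017/20 + 22553/9251 = -73714207/185020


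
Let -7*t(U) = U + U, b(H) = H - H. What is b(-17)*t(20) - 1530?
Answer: -1530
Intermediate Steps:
b(H) = 0
t(U) = -2*U/7 (t(U) = -(U + U)/7 = -2*U/7)
b(-17)*t(20) - 1530 = 0*(-2/7*20) - 1530 = 0*(-40/7) - 1530 = 0 - 1530 = -1530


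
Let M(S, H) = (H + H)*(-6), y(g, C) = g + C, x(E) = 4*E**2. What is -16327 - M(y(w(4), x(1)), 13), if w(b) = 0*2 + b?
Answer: -16171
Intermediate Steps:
w(b) = b (w(b) = 0 + b = b)
y(g, C) = C + g
M(S, H) = -12*H (M(S, H) = (2*H)*(-6) = -12*H)
-16327 - M(y(w(4), x(1)), 13) = -16327 - (-12)*13 = -16327 - 1*(-156) = -16327 + 156 = -16171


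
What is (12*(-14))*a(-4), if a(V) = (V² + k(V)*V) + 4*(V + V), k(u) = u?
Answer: 0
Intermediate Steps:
a(V) = 2*V² + 8*V (a(V) = (V² + V*V) + 4*(V + V) = (V² + V²) + 4*(2*V) = 2*V² + 8*V)
(12*(-14))*a(-4) = (12*(-14))*(2*(-4)*(4 - 4)) = -336*(-4)*0 = -168*0 = 0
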